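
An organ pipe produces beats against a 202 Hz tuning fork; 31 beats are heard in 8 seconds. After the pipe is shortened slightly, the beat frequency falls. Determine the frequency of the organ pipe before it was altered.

Beat frequency = 31/8 = 3.875 Hz.
|f − 202| = 3.875, so the organ pipe was at either 198.125 Hz or 205.875 Hz.
A shorter pipe has a higher fundamental; the adjustment raises the organ pipe's frequency.
The beat rate fell, so the adjustment moved the organ pipe toward 202 Hz — it must have started below the reference.

198.125 Hz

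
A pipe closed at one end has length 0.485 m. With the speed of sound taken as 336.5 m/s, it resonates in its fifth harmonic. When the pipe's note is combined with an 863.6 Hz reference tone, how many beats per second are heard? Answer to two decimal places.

Closed pipe (odd harmonics): f_n = n·v/(4L) = 5·336.5/(4·0.485) = 867.2680 Hz.
f_beat = |867.2680 − 863.6| = 3.67 Hz.

3.67 Hz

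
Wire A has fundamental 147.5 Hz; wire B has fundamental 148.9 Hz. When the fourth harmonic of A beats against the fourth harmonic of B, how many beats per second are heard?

5.6 Hz

Fourth harmonic of the first: 4·147.5 = 590.0 Hz.
Fourth harmonic of the second: 4·148.9 = 595.6 Hz.
f_beat = |590.0 − 595.6| = 5.6 Hz.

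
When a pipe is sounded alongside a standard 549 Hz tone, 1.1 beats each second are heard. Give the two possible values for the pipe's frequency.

547.9 Hz or 550.1 Hz

|f − 549| = 1.1, so f = 549 ± 1.1.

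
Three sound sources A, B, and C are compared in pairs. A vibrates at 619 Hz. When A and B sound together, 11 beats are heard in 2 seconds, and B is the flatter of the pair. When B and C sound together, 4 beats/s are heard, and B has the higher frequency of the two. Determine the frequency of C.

609.5 Hz

A–B: Beat frequency = 11/2 = 5.5 Hz.
B is below A, so f_B = 619 − 5.5 = 613.5 Hz.
C is below B, so f_C = 613.5 − 4 = 609.5 Hz.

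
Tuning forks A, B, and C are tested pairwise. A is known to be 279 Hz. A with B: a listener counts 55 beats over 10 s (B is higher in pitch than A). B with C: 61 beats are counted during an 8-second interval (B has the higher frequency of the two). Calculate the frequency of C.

276.875 Hz

A–B: Beat frequency = 55/10 = 5.5 Hz.
B is above A, so f_B = 279 + 5.5 = 284.5 Hz.
B–C: Beat frequency = 61/8 = 7.625 Hz.
C is below B, so f_C = 284.5 − 7.625 = 276.875 Hz.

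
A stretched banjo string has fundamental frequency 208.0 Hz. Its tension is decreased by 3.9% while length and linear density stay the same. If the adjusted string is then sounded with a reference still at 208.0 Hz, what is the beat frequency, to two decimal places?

4.10 Hz

For a string, f ∝ √T, so the new frequency is 208.0·√0.961 = 203.9037 Hz.
f_beat = |203.9037 − 208.0| = 4.10 Hz.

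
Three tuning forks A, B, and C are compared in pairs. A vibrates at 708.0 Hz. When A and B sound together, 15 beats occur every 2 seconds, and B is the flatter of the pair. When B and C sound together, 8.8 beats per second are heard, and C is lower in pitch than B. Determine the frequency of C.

A–B: Beat frequency = 15/2 = 7.5 Hz.
B is below A, so f_B = 708.0 − 7.5 = 700.5 Hz.
C is below B, so f_C = 700.5 − 8.8 = 691.7 Hz.

691.7 Hz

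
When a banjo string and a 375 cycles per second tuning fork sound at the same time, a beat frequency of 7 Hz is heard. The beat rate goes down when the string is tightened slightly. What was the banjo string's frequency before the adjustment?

|f − 375| = 7, so the banjo string was at either 368 Hz or 382 Hz.
Increasing tension raises a string's frequency; the adjustment raises the banjo string's frequency.
The beat rate fell, so the adjustment moved the banjo string toward 375 Hz — it must have started below the reference.

368 Hz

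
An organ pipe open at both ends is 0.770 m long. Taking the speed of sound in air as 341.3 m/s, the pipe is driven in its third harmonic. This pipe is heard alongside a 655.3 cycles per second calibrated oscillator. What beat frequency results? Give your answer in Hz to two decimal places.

Open pipe: f_n = n·v/(2L) = 3·341.3/(2·0.770) = 664.8701 Hz.
f_beat = |664.8701 − 655.3| = 9.57 Hz.

9.57 Hz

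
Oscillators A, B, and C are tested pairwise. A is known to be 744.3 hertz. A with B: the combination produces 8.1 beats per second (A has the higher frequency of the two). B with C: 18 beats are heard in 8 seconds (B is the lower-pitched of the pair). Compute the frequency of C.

B is below A, so f_B = 744.3 − 8.1 = 736.2 Hz.
B–C: Beat frequency = 18/8 = 2.25 Hz.
C is above B, so f_C = 736.2 + 2.25 = 738.45 Hz.

738.45 Hz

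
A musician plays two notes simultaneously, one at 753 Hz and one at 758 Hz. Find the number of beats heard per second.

f_beat = |f₁ − f₂|.
|753 − 758| = 5 Hz.

5 Hz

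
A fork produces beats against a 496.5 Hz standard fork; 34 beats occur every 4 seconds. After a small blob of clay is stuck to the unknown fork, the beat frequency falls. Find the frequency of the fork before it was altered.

505 Hz

Beat frequency = 34/4 = 8.5 Hz.
|f − 496.5| = 8.5, so the fork was at either 488 Hz or 505 Hz.
Adding mass to a fork lowers its frequency; the adjustment lowers the fork's frequency.
The beat rate fell, so the adjustment moved the fork toward 496.5 Hz — it must have started above the reference.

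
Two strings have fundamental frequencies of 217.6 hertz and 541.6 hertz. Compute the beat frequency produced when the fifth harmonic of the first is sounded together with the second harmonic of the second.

Fifth harmonic of the first: 5·217.6 = 1088.0 Hz.
Second harmonic of the second: 2·541.6 = 1083.2 Hz.
f_beat = |1088.0 − 1083.2| = 4.8 Hz.

4.8 Hz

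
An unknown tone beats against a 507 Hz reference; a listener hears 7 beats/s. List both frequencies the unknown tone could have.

|f − 507| = 7, so f = 507 ± 7.

500 Hz or 514 Hz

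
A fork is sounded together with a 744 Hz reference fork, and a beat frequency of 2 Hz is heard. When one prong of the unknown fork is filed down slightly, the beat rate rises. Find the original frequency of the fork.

746 Hz

|f − 744| = 2, so the fork was at either 742 Hz or 746 Hz.
Filing a prong removes mass and raises the fork's frequency; the adjustment raises the fork's frequency.
The beat rate rose, so the adjustment moved the fork further from 744 Hz — it was already above the reference.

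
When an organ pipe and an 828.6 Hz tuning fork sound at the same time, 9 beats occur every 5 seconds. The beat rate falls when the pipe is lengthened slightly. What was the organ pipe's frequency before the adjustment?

830.4 Hz

Beat frequency = 9/5 = 1.8 Hz.
|f − 828.6| = 1.8, so the organ pipe was at either 826.8 Hz or 830.4 Hz.
A longer pipe has a lower fundamental; the adjustment lowers the organ pipe's frequency.
The beat rate fell, so the adjustment moved the organ pipe toward 828.6 Hz — it must have started above the reference.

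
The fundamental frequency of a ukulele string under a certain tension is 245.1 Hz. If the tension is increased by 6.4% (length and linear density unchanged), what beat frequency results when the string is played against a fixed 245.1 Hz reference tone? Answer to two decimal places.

For a string, f ∝ √T, so the new frequency is 245.1·√1.064 = 252.8216 Hz.
f_beat = |252.8216 − 245.1| = 7.72 Hz.

7.72 Hz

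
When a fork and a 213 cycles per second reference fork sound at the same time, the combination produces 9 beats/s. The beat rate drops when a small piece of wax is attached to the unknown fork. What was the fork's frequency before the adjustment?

|f − 213| = 9, so the fork was at either 204 Hz or 222 Hz.
Loading a fork with wax lowers its frequency; the adjustment lowers the fork's frequency.
The beat rate fell, so the adjustment moved the fork toward 213 Hz — it must have started above the reference.

222 Hz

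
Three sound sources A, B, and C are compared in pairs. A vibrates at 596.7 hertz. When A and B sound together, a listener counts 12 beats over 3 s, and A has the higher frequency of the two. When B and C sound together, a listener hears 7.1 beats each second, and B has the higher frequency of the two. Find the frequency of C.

A–B: Beat frequency = 12/3 = 4 Hz.
B is below A, so f_B = 596.7 − 4 = 592.7 Hz.
C is below B, so f_C = 592.7 − 7.1 = 585.6 Hz.

585.6 Hz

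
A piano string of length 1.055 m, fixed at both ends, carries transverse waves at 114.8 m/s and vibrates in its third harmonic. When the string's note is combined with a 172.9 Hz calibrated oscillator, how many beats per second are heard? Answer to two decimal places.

9.68 Hz

For a string fixed at both ends, f_n = n·v/(2L) = 3·114.8/(2·1.055) = 163.2227 Hz.
f_beat = |163.2227 − 172.9| = 9.68 Hz.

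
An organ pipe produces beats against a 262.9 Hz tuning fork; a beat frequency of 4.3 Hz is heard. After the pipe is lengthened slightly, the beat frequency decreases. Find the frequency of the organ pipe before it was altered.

267.2 Hz

|f − 262.9| = 4.3, so the organ pipe was at either 258.6 Hz or 267.2 Hz.
A longer pipe has a lower fundamental; the adjustment lowers the organ pipe's frequency.
The beat rate fell, so the adjustment moved the organ pipe toward 262.9 Hz — it must have started above the reference.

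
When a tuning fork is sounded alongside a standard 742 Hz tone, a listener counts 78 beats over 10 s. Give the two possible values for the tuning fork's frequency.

Beat frequency = 78/10 = 7.8 Hz.
|f − 742| = 7.8, so f = 742 ± 7.8.

734.2 Hz or 749.8 Hz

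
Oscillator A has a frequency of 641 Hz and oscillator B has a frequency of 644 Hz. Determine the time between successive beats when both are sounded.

0.333 s

f_beat = |641 − 644| = 3 Hz.
Beat period T = 1 / f_beat = 1 / 3 s.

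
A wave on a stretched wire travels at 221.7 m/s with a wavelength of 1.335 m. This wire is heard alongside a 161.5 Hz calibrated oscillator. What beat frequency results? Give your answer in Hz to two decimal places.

Source frequency f = v/λ = 221.7/1.335 = 166.0674 Hz.
f_beat = |166.0674 − 161.5| = 4.57 Hz.

4.57 Hz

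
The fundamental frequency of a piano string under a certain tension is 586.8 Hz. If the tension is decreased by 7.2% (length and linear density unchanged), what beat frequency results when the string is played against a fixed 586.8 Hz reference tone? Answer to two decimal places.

21.52 Hz

For a string, f ∝ √T, so the new frequency is 586.8·√0.928 = 565.2806 Hz.
f_beat = |565.2806 − 586.8| = 21.52 Hz.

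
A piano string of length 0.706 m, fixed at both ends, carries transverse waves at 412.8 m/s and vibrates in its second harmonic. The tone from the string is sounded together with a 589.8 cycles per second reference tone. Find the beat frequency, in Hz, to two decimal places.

For a string fixed at both ends, f_n = n·v/(2L) = 2·412.8/(2·0.706) = 584.7025 Hz.
f_beat = |584.7025 − 589.8| = 5.10 Hz.

5.10 Hz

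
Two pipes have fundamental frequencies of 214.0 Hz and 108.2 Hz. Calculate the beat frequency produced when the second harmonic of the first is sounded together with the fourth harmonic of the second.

4.8 Hz

Second harmonic of the first: 2·214.0 = 428.0 Hz.
Fourth harmonic of the second: 4·108.2 = 432.8 Hz.
f_beat = |428.0 − 432.8| = 4.8 Hz.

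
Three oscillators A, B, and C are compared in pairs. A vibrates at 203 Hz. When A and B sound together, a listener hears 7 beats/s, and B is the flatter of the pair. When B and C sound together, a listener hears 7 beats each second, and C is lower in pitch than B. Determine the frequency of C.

B is below A, so f_B = 203 − 7 = 196 Hz.
C is below B, so f_C = 196 − 7 = 189 Hz.

189 Hz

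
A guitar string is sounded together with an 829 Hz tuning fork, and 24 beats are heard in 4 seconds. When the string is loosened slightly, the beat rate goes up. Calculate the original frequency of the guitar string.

Beat frequency = 24/4 = 6 Hz.
|f − 829| = 6, so the guitar string was at either 823 Hz or 835 Hz.
Reducing tension lowers a string's frequency; the adjustment lowers the guitar string's frequency.
The beat rate rose, so the adjustment moved the guitar string further from 829 Hz — it was already below the reference.

823 Hz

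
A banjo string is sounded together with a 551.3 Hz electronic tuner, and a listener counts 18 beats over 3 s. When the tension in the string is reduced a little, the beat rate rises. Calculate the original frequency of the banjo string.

545.3 Hz

Beat frequency = 18/3 = 6 Hz.
|f − 551.3| = 6, so the banjo string was at either 545.3 Hz or 557.3 Hz.
Lower tension means lower frequency; the adjustment lowers the banjo string's frequency.
The beat rate rose, so the adjustment moved the banjo string further from 551.3 Hz — it was already below the reference.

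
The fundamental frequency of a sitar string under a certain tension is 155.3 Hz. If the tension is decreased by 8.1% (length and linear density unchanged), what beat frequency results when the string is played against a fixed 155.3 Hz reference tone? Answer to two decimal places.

6.42 Hz

For a string, f ∝ √T, so the new frequency is 155.3·√0.919 = 148.8775 Hz.
f_beat = |148.8775 − 155.3| = 6.42 Hz.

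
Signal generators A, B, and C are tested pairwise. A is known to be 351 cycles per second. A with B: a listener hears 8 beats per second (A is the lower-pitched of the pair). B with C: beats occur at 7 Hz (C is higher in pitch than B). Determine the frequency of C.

366 Hz

B is above A, so f_B = 351 + 8 = 359 Hz.
C is above B, so f_C = 359 + 7 = 366 Hz.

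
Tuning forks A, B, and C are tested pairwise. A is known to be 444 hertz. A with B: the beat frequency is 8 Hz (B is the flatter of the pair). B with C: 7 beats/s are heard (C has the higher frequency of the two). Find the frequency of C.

B is below A, so f_B = 444 − 8 = 436 Hz.
C is above B, so f_C = 436 + 7 = 443 Hz.

443 Hz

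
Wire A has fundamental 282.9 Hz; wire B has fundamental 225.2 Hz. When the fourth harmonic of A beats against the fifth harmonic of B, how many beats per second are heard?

Fourth harmonic of the first: 4·282.9 = 1131.6 Hz.
Fifth harmonic of the second: 5·225.2 = 1126.0 Hz.
f_beat = |1131.6 − 1126.0| = 5.6 Hz.

5.6 Hz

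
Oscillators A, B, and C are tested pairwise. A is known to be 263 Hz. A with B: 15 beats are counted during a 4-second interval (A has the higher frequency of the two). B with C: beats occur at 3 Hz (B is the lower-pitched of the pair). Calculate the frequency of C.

262.25 Hz

A–B: Beat frequency = 15/4 = 3.75 Hz.
B is below A, so f_B = 263 − 3.75 = 259.25 Hz.
C is above B, so f_C = 259.25 + 3 = 262.25 Hz.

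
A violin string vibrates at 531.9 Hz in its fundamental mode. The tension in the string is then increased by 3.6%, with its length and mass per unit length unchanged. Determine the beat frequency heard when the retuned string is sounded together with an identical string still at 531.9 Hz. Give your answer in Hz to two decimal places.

9.49 Hz

For a string, f ∝ √T, so the new frequency is 531.9·√1.036 = 541.3895 Hz.
f_beat = |541.3895 − 531.9| = 9.49 Hz.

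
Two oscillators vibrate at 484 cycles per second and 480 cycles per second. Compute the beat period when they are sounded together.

0.250 s

f_beat = |484 − 480| = 4 Hz.
Beat period T = 1 / f_beat = 1 / 4 s.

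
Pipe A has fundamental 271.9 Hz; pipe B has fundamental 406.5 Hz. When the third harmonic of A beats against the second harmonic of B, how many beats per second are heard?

2.7 Hz

Third harmonic of the first: 3·271.9 = 815.7 Hz.
Second harmonic of the second: 2·406.5 = 813.0 Hz.
f_beat = |815.7 − 813.0| = 2.7 Hz.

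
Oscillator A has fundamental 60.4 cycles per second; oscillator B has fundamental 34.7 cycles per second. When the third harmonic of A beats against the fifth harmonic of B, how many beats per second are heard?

Third harmonic of the first: 3·60.4 = 181.2 Hz.
Fifth harmonic of the second: 5·34.7 = 173.5 Hz.
f_beat = |181.2 − 173.5| = 7.7 Hz.

7.7 Hz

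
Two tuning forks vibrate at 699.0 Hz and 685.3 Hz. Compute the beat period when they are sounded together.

f_beat = |699.0 − 685.3| = 13.7 Hz.
Beat period T = 1 / f_beat = 1 / 13.7 s.

0.073 s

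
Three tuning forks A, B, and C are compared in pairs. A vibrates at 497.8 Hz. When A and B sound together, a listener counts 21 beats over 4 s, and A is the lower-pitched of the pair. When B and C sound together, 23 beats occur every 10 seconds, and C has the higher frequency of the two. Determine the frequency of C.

A–B: Beat frequency = 21/4 = 5.25 Hz.
B is above A, so f_B = 497.8 + 5.25 = 503.05 Hz.
B–C: Beat frequency = 23/10 = 2.3 Hz.
C is above B, so f_C = 503.05 + 2.3 = 505.35 Hz.

505.35 Hz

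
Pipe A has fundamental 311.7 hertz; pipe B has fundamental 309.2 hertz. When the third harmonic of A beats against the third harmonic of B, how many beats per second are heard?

Third harmonic of the first: 3·311.7 = 935.1 Hz.
Third harmonic of the second: 3·309.2 = 927.6 Hz.
f_beat = |935.1 − 927.6| = 7.5 Hz.

7.5 Hz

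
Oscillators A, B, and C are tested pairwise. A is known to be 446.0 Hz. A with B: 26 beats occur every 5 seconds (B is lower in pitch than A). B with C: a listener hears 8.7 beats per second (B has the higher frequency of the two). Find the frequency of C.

432.1 Hz

A–B: Beat frequency = 26/5 = 5.2 Hz.
B is below A, so f_B = 446.0 − 5.2 = 440.8 Hz.
C is below B, so f_C = 440.8 − 8.7 = 432.1 Hz.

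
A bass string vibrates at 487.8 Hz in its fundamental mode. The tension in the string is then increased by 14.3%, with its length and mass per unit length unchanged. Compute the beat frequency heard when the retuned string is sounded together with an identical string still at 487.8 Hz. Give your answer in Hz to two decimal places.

33.71 Hz

For a string, f ∝ √T, so the new frequency is 487.8·√1.143 = 521.5127 Hz.
f_beat = |521.5127 − 487.8| = 33.71 Hz.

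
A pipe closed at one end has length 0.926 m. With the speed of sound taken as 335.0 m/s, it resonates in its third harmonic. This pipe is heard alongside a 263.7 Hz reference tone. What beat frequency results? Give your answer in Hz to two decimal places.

Closed pipe (odd harmonics): f_n = n·v/(4L) = 3·335.0/(4·0.926) = 271.3283 Hz.
f_beat = |271.3283 − 263.7| = 7.63 Hz.

7.63 Hz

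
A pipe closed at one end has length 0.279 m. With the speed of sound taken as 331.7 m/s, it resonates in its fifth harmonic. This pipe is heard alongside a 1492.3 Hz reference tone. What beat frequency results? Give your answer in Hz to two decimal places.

6.19 Hz

Closed pipe (odd harmonics): f_n = n·v/(4L) = 5·331.7/(4·0.279) = 1486.1111 Hz.
f_beat = |1486.1111 − 1492.3| = 6.19 Hz.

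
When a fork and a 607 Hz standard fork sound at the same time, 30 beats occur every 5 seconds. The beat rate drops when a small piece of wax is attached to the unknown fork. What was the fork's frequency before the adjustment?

Beat frequency = 30/5 = 6 Hz.
|f − 607| = 6, so the fork was at either 601 Hz or 613 Hz.
Loading a fork with wax lowers its frequency; the adjustment lowers the fork's frequency.
The beat rate fell, so the adjustment moved the fork toward 607 Hz — it must have started above the reference.

613 Hz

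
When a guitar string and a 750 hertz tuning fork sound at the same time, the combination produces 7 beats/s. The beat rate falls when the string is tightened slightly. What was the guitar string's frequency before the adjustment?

743 Hz

|f − 750| = 7, so the guitar string was at either 743 Hz or 757 Hz.
Increasing tension raises a string's frequency; the adjustment raises the guitar string's frequency.
The beat rate fell, so the adjustment moved the guitar string toward 750 Hz — it must have started below the reference.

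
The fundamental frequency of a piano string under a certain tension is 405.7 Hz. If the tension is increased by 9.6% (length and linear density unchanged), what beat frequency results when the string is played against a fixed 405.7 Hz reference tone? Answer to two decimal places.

For a string, f ∝ √T, so the new frequency is 405.7·√1.096 = 424.7274 Hz.
f_beat = |424.7274 − 405.7| = 19.03 Hz.

19.03 Hz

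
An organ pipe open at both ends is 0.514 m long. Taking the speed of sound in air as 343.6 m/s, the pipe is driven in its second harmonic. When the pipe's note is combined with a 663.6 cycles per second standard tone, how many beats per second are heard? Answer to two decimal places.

4.88 Hz

Open pipe: f_n = n·v/(2L) = 2·343.6/(2·0.514) = 668.4825 Hz.
f_beat = |668.4825 − 663.6| = 4.88 Hz.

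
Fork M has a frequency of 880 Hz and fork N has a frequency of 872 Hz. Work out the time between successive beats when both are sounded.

0.125 s

f_beat = |880 − 872| = 8 Hz.
Beat period T = 1 / f_beat = 1 / 8 s.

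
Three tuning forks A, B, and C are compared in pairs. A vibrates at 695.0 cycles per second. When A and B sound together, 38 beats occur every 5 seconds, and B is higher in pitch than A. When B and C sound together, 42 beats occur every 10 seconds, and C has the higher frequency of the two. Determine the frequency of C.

A–B: Beat frequency = 38/5 = 7.6 Hz.
B is above A, so f_B = 695.0 + 7.6 = 702.6 Hz.
B–C: Beat frequency = 42/10 = 4.2 Hz.
C is above B, so f_C = 702.6 + 4.2 = 706.8 Hz.

706.8 Hz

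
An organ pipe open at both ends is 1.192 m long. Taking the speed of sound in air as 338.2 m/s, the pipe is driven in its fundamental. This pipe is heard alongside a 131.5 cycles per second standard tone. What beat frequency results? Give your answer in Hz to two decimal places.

Open pipe: f_n = n·v/(2L) = 1·338.2/(2·1.192) = 141.8624 Hz.
f_beat = |141.8624 − 131.5| = 10.36 Hz.

10.36 Hz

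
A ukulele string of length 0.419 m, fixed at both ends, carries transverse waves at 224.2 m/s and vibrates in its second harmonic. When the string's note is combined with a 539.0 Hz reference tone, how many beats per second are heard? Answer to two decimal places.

For a string fixed at both ends, f_n = n·v/(2L) = 2·224.2/(2·0.419) = 535.0835 Hz.
f_beat = |535.0835 − 539.0| = 3.92 Hz.

3.92 Hz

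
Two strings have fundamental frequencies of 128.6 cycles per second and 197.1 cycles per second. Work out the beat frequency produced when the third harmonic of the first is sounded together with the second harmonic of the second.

8.4 Hz

Third harmonic of the first: 3·128.6 = 385.8 Hz.
Second harmonic of the second: 2·197.1 = 394.2 Hz.
f_beat = |385.8 − 394.2| = 8.4 Hz.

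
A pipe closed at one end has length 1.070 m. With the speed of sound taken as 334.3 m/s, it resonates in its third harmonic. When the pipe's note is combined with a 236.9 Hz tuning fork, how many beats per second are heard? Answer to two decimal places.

Closed pipe (odd harmonics): f_n = n·v/(4L) = 3·334.3/(4·1.070) = 234.3224 Hz.
f_beat = |234.3224 − 236.9| = 2.58 Hz.

2.58 Hz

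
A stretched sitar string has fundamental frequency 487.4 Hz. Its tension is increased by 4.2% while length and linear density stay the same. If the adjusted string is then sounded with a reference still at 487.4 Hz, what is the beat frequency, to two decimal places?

For a string, f ∝ √T, so the new frequency is 487.4·√1.042 = 497.5301 Hz.
f_beat = |497.5301 − 487.4| = 10.13 Hz.

10.13 Hz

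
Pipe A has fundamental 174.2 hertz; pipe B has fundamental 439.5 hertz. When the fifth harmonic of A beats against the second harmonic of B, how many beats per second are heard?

8.0 Hz

Fifth harmonic of the first: 5·174.2 = 871.0 Hz.
Second harmonic of the second: 2·439.5 = 879.0 Hz.
f_beat = |871.0 − 879.0| = 8.0 Hz.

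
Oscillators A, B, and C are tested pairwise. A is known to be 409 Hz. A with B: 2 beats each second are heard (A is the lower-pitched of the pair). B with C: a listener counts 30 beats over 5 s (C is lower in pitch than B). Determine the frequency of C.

405 Hz

B is above A, so f_B = 409 + 2 = 411 Hz.
B–C: Beat frequency = 30/5 = 6 Hz.
C is below B, so f_C = 411 − 6 = 405 Hz.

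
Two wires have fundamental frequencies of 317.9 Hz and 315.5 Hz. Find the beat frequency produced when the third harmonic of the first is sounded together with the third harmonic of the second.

Third harmonic of the first: 3·317.9 = 953.7 Hz.
Third harmonic of the second: 3·315.5 = 946.5 Hz.
f_beat = |953.7 − 946.5| = 7.2 Hz.

7.2 Hz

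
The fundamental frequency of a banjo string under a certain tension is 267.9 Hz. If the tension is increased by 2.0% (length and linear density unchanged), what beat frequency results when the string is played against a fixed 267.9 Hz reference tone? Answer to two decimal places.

2.67 Hz

For a string, f ∝ √T, so the new frequency is 267.9·√1.020 = 270.5657 Hz.
f_beat = |270.5657 − 267.9| = 2.67 Hz.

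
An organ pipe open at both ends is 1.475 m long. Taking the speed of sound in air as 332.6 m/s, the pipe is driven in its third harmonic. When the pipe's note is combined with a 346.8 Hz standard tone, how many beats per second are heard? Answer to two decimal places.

8.56 Hz

Open pipe: f_n = n·v/(2L) = 3·332.6/(2·1.475) = 338.2373 Hz.
f_beat = |338.2373 − 346.8| = 8.56 Hz.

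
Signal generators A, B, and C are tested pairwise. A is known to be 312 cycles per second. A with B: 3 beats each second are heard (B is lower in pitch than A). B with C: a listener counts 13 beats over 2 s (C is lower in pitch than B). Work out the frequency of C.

B is below A, so f_B = 312 − 3 = 309 Hz.
B–C: Beat frequency = 13/2 = 6.5 Hz.
C is below B, so f_C = 309 − 6.5 = 302.5 Hz.

302.5 Hz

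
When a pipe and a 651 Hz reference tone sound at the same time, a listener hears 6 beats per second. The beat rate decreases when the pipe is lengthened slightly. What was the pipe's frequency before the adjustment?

|f − 651| = 6, so the pipe was at either 645 Hz or 657 Hz.
A longer pipe has a lower fundamental; the adjustment lowers the pipe's frequency.
The beat rate fell, so the adjustment moved the pipe toward 651 Hz — it must have started above the reference.

657 Hz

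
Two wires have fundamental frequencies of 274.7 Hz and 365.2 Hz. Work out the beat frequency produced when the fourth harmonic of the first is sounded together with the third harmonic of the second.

Fourth harmonic of the first: 4·274.7 = 1098.8 Hz.
Third harmonic of the second: 3·365.2 = 1095.6 Hz.
f_beat = |1098.8 − 1095.6| = 3.2 Hz.

3.2 Hz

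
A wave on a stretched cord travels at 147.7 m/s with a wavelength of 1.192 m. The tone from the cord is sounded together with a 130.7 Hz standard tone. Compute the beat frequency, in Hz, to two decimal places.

6.79 Hz

Source frequency f = v/λ = 147.7/1.192 = 123.9094 Hz.
f_beat = |123.9094 − 130.7| = 6.79 Hz.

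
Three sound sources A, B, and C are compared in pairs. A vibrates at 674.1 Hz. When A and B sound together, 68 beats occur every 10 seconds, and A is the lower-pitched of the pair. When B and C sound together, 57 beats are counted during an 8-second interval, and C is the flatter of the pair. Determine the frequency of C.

673.775 Hz

A–B: Beat frequency = 68/10 = 6.8 Hz.
B is above A, so f_B = 674.1 + 6.8 = 680.9 Hz.
B–C: Beat frequency = 57/8 = 7.125 Hz.
C is below B, so f_C = 680.9 − 7.125 = 673.775 Hz.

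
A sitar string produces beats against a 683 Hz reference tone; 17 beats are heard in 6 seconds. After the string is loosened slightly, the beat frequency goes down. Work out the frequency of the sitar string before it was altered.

Beat frequency = 17/6 = 2.8333 Hz.
|f − 683| = 2.8333, so the sitar string was at either 680.1667 Hz or 685.8333 Hz.
Reducing tension lowers a string's frequency; the adjustment lowers the sitar string's frequency.
The beat rate fell, so the adjustment moved the sitar string toward 683 Hz — it must have started above the reference.

685.8333 Hz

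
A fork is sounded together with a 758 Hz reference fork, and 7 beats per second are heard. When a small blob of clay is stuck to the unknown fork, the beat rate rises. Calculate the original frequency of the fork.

|f − 758| = 7, so the fork was at either 751 Hz or 765 Hz.
Adding mass to a fork lowers its frequency; the adjustment lowers the fork's frequency.
The beat rate rose, so the adjustment moved the fork further from 758 Hz — it was already below the reference.

751 Hz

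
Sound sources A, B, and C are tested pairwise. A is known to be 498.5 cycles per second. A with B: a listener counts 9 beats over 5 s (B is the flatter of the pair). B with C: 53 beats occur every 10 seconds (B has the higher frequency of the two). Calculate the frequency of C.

491.4 Hz

A–B: Beat frequency = 9/5 = 1.8 Hz.
B is below A, so f_B = 498.5 − 1.8 = 496.7 Hz.
B–C: Beat frequency = 53/10 = 5.3 Hz.
C is below B, so f_C = 496.7 − 5.3 = 491.4 Hz.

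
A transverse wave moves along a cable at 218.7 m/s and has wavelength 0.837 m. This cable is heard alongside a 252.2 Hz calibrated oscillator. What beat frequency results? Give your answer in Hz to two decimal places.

9.09 Hz

Source frequency f = v/λ = 218.7/0.837 = 261.2903 Hz.
f_beat = |261.2903 − 252.2| = 9.09 Hz.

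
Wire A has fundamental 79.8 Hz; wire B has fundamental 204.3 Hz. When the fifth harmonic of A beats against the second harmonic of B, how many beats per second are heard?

9.6 Hz

Fifth harmonic of the first: 5·79.8 = 399.0 Hz.
Second harmonic of the second: 2·204.3 = 408.6 Hz.
f_beat = |399.0 − 408.6| = 9.6 Hz.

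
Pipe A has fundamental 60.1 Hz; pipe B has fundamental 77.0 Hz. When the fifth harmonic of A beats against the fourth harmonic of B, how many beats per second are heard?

7.5 Hz

Fifth harmonic of the first: 5·60.1 = 300.5 Hz.
Fourth harmonic of the second: 4·77.0 = 308.0 Hz.
f_beat = |300.5 − 308.0| = 7.5 Hz.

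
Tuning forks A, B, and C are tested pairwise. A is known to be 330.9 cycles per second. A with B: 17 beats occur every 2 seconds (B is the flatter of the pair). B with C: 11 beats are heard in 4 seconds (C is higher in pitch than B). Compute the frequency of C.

325.15 Hz

A–B: Beat frequency = 17/2 = 8.5 Hz.
B is below A, so f_B = 330.9 − 8.5 = 322.4 Hz.
B–C: Beat frequency = 11/4 = 2.75 Hz.
C is above B, so f_C = 322.4 + 2.75 = 325.15 Hz.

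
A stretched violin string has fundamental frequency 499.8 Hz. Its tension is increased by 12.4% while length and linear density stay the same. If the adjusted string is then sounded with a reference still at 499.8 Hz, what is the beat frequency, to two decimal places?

30.08 Hz

For a string, f ∝ √T, so the new frequency is 499.8·√1.124 = 529.8823 Hz.
f_beat = |529.8823 − 499.8| = 30.08 Hz.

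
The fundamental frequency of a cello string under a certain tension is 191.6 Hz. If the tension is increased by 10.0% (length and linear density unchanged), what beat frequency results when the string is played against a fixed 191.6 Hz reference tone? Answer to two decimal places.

9.35 Hz

For a string, f ∝ √T, so the new frequency is 191.6·√1.100 = 200.9518 Hz.
f_beat = |200.9518 − 191.6| = 9.35 Hz.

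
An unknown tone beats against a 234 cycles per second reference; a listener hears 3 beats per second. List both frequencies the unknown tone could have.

|f − 234| = 3, so f = 234 ± 3.

231 Hz or 237 Hz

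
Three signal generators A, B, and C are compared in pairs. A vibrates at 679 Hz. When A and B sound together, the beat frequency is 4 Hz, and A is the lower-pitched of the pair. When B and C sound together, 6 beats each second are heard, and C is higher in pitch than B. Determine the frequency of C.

B is above A, so f_B = 679 + 4 = 683 Hz.
C is above B, so f_C = 683 + 6 = 689 Hz.

689 Hz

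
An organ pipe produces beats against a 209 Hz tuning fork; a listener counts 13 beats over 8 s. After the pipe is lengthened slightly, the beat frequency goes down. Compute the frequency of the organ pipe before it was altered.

210.625 Hz

Beat frequency = 13/8 = 1.625 Hz.
|f − 209| = 1.625, so the organ pipe was at either 207.375 Hz or 210.625 Hz.
A longer pipe has a lower fundamental; the adjustment lowers the organ pipe's frequency.
The beat rate fell, so the adjustment moved the organ pipe toward 209 Hz — it must have started above the reference.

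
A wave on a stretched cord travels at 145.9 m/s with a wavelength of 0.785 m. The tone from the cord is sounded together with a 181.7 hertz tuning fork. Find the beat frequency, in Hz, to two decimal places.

4.16 Hz

Source frequency f = v/λ = 145.9/0.785 = 185.8599 Hz.
f_beat = |185.8599 − 181.7| = 4.16 Hz.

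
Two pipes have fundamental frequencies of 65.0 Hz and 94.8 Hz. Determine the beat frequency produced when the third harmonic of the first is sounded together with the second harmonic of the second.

Third harmonic of the first: 3·65.0 = 195.0 Hz.
Second harmonic of the second: 2·94.8 = 189.6 Hz.
f_beat = |195.0 − 189.6| = 5.4 Hz.

5.4 Hz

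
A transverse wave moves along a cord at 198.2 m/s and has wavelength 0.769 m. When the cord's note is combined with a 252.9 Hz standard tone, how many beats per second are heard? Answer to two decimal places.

Source frequency f = v/λ = 198.2/0.769 = 257.7373 Hz.
f_beat = |257.7373 − 252.9| = 4.84 Hz.

4.84 Hz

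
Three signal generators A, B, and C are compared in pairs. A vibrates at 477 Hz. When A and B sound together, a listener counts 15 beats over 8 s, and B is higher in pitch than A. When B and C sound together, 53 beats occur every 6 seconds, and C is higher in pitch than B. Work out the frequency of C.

A–B: Beat frequency = 15/8 = 1.875 Hz.
B is above A, so f_B = 477 + 1.875 = 478.875 Hz.
B–C: Beat frequency = 53/6 = 8.8333 Hz.
C is above B, so f_C = 478.875 + 8.8333 = 487.7083 Hz.

487.7083 Hz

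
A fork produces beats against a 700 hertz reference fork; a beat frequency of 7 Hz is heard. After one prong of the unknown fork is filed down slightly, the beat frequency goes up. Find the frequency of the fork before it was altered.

707 Hz

|f − 700| = 7, so the fork was at either 693 Hz or 707 Hz.
Filing a prong removes mass and raises the fork's frequency; the adjustment raises the fork's frequency.
The beat rate rose, so the adjustment moved the fork further from 700 Hz — it was already above the reference.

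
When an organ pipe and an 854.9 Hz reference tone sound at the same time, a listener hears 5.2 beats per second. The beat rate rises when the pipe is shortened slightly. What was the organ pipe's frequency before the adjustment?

860.1 Hz

|f − 854.9| = 5.2, so the organ pipe was at either 849.7 Hz or 860.1 Hz.
A shorter pipe has a higher fundamental; the adjustment raises the organ pipe's frequency.
The beat rate rose, so the adjustment moved the organ pipe further from 854.9 Hz — it was already above the reference.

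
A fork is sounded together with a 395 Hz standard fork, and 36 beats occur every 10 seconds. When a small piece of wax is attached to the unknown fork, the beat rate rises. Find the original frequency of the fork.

391.4 Hz

Beat frequency = 36/10 = 3.6 Hz.
|f − 395| = 3.6, so the fork was at either 391.4 Hz or 398.6 Hz.
Loading a fork with wax lowers its frequency; the adjustment lowers the fork's frequency.
The beat rate rose, so the adjustment moved the fork further from 395 Hz — it was already below the reference.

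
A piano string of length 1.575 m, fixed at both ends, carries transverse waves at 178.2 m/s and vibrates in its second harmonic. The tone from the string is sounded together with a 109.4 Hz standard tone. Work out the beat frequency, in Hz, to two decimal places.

For a string fixed at both ends, f_n = n·v/(2L) = 2·178.2/(2·1.575) = 113.1429 Hz.
f_beat = |113.1429 − 109.4| = 3.74 Hz.

3.74 Hz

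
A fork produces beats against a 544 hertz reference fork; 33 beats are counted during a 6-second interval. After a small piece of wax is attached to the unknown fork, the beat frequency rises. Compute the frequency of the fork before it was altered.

538.5 Hz

Beat frequency = 33/6 = 5.5 Hz.
|f − 544| = 5.5, so the fork was at either 538.5 Hz or 549.5 Hz.
Loading a fork with wax lowers its frequency; the adjustment lowers the fork's frequency.
The beat rate rose, so the adjustment moved the fork further from 544 Hz — it was already below the reference.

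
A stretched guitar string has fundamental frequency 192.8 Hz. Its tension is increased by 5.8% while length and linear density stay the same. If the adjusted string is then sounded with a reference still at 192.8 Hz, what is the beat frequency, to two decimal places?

For a string, f ∝ √T, so the new frequency is 192.8·√1.058 = 198.3124 Hz.
f_beat = |198.3124 − 192.8| = 5.51 Hz.

5.51 Hz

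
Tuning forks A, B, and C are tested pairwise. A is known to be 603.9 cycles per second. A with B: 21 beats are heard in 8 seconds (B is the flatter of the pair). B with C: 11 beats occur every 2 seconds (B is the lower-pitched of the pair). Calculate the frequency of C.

A–B: Beat frequency = 21/8 = 2.625 Hz.
B is below A, so f_B = 603.9 − 2.625 = 601.275 Hz.
B–C: Beat frequency = 11/2 = 5.5 Hz.
C is above B, so f_C = 601.275 + 5.5 = 606.775 Hz.

606.775 Hz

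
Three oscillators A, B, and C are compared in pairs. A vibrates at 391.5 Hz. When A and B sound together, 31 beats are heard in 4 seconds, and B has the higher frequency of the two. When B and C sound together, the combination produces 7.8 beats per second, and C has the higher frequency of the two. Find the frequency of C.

407.05 Hz

A–B: Beat frequency = 31/4 = 7.75 Hz.
B is above A, so f_B = 391.5 + 7.75 = 399.25 Hz.
C is above B, so f_C = 399.25 + 7.8 = 407.05 Hz.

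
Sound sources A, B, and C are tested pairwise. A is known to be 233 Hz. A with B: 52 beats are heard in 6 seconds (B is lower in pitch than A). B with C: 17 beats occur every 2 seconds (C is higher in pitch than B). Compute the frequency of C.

232.8333 Hz

A–B: Beat frequency = 52/6 = 8.6667 Hz.
B is below A, so f_B = 233 − 8.6667 = 224.3333 Hz.
B–C: Beat frequency = 17/2 = 8.5 Hz.
C is above B, so f_C = 224.3333 + 8.5 = 232.8333 Hz.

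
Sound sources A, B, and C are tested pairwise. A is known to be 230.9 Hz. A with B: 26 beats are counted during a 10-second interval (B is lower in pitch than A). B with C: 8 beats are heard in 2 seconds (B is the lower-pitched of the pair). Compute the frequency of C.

232.3 Hz

A–B: Beat frequency = 26/10 = 2.6 Hz.
B is below A, so f_B = 230.9 − 2.6 = 228.3 Hz.
B–C: Beat frequency = 8/2 = 4 Hz.
C is above B, so f_C = 228.3 + 4 = 232.3 Hz.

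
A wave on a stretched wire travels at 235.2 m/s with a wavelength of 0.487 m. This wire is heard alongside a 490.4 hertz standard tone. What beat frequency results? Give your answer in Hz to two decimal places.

Source frequency f = v/λ = 235.2/0.487 = 482.9569 Hz.
f_beat = |482.9569 − 490.4| = 7.44 Hz.

7.44 Hz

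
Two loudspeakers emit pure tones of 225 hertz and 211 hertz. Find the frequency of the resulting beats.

The beat frequency equals the magnitude of the frequency difference.
|225 − 211| = 14 Hz.

14 Hz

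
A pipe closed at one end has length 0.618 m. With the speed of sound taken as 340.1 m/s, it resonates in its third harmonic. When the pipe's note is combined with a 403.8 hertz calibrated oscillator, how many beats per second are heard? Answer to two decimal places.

Closed pipe (odd harmonics): f_n = n·v/(4L) = 3·340.1/(4·0.618) = 412.7427 Hz.
f_beat = |412.7427 − 403.8| = 8.94 Hz.

8.94 Hz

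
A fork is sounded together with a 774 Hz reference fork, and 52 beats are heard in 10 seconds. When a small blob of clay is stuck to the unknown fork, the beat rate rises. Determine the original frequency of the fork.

Beat frequency = 52/10 = 5.2 Hz.
|f − 774| = 5.2, so the fork was at either 768.8 Hz or 779.2 Hz.
Adding mass to a fork lowers its frequency; the adjustment lowers the fork's frequency.
The beat rate rose, so the adjustment moved the fork further from 774 Hz — it was already below the reference.

768.8 Hz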